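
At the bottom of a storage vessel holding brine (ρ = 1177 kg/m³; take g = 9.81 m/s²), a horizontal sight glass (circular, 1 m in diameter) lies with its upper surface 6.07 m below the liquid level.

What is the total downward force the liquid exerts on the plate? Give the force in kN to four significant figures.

γ = ρg = 1177 × 9.81 / 1000 = 11.54637 kN/m³.
The plate is horizontal, so pressure is uniform at p = γ·h = 11.54637 × 6.07 = 70.0865 kN/m².
A = π(0.5)² = 0.785398 m².
F = p·A = 70.0865 × 0.785398 = 55.0458 kN.

F ≈ 55.05 kN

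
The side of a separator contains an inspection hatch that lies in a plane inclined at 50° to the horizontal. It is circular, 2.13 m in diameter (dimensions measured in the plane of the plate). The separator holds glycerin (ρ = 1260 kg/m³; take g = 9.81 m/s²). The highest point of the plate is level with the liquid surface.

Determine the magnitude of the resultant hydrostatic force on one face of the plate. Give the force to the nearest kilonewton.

γ = ρg = 1260 × 9.81 / 1000 = 12.3606 kN/m³.
Let θ = 50° be the plate's angle to the horizontal; measure y along the incline from where the plane meets the free surface. Vertical depth h = y·sinθ with sinθ = 0.766044.
The centroid is at the centre, 1.065 m below the top of the plate, so y_c = 1.065 m and h_c = 1.065 × 0.766044 = 0.815837 m.
A = π(1.065)² = 3.56327 m².
Resultant F = γ·h_c·A = 12.3606 × 0.815837 × 3.56327 = 35.9329 kN.

F ≈ 36 kN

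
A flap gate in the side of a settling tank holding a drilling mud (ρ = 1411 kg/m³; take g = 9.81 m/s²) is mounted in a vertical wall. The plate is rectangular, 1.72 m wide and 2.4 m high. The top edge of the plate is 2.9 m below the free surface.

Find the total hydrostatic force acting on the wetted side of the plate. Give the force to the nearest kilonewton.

F ≈ 234 kN

γ = ρg = 1411 × 9.81 / 1000 = 13.84191 kN/m³.
The centroid lies 2.4/2 = 1.2 m below the top edge, so the centroid depth is h_c = 2.9 + 1.2 = 4.1 m.
A = 1.72 × 2.4 = 4.128 m².
Resultant F = γ·h_c·A = 13.84191 × 4.1 × 4.128 = 234.272 kN.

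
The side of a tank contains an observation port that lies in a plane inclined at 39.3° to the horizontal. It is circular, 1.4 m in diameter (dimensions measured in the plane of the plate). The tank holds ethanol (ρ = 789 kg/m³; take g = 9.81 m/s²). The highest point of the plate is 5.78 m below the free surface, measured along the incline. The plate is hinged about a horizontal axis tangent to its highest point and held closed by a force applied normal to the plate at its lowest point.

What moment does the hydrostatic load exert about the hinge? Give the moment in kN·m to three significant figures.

γ = ρg = 789 × 9.81 / 1000 = 7.74009 kN/m³.
Let θ = 39.3° be the plate's angle to the horizontal; measure y along the incline from where the plane meets the free surface. Vertical depth h = y·sinθ with sinθ = 0.633381.
The centroid is at the centre, 0.7 m below the top of the plate, so y_c = 5.78 + 0.7 = 6.48 m and h_c = 6.48 × 0.633381 = 4.10431 m.
A = π(0.7)² = 1.53938 m².
Resultant F = γ·h_c·A = 7.74009 × 4.10431 × 1.53938 = 48.9026 kN.
I_c = πr⁴/4 = π × 0.7⁴/4 = 0.188574 m⁴.
Centre of pressure: y_p = y_c + I_c/(y_c·A) = 6.48 + 0.188574/(6.48 × 1.53938) = 6.48 + 0.0189043 = 6.4989 m along the plane.
The resultant acts 0.7 + 0.0189043 = 0.718904 m (along the plate) below the hinge at the top edge, so the moment about the hinge is M = F × 0.718904 = 48.9026 × 0.718904 = 35.1563 kN·m.

M ≈ 35.2 kN·m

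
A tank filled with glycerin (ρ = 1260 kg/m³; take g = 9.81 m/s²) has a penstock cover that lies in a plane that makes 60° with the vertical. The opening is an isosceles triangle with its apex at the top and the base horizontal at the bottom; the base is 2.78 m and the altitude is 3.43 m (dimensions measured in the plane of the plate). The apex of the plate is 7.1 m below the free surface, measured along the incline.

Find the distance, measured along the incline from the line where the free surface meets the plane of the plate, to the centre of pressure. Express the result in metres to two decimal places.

y_p = 9.46 m

γ = ρg = 1260 × 9.81 / 1000 = 12.3606 kN/m³.
The plate makes 60° with the vertical, i.e. θ = 90° − 60° = 30° to the horizontal. Measuring y along the incline from the free-surface line, vertical depth h = y·sinθ with sinθ = 0.500000.
With the apex up, the centroid sits 2h/3 = 2 × 3.43/3 = 2.28667 m below the apex, so y_c = 7.1 + 2.28667 = 9.38667 m and h_c = 9.38667 × 0.500000 = 4.69334 m.
A = ½ × 2.78 × 3.43 = 4.7677 m².
Resultant F = γ·h_c·A = 12.3606 × 4.69334 × 4.7677 = 276.586 kN.
I_c = b·h³/36 = 2.78 × 3.43³/36 = 3.1162 m⁴.
Centre of pressure: y_p = y_c + I_c/(y_c·A) = 9.38667 + 3.1162/(9.38667 × 4.7677) = 9.38667 + 0.0696314 = 9.4563 m along the plane.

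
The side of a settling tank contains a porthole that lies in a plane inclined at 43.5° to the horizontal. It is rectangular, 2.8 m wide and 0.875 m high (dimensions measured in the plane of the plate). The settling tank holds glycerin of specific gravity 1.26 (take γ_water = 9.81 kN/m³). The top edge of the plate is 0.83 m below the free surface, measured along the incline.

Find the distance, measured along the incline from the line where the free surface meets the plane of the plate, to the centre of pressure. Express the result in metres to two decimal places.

γ = 1.26 × 9.81 = 12.3606 kN/m³.
Let θ = 43.5° be the plate's angle to the horizontal; measure y along the incline from where the plane meets the free surface. Vertical depth h = y·sinθ with sinθ = 0.688355.
The centroid lies 0.875/2 = 0.4375 m below the top edge, so y_c = 0.83 + 0.4375 = 1.2675 m and h_c = 1.2675 × 0.688355 = 0.87249 m.
A = 2.8 × 0.875 = 2.45 m².
Resultant F = γ·h_c·A = 12.3606 × 0.87249 × 2.45 = 26.422 kN.
I_c = b·h³/12 = 2.8 × 0.875³/12 = 0.156315 m⁴.
Centre of pressure: y_p = y_c + I_c/(y_c·A) = 1.2675 + 0.156315/(1.2675 × 2.45) = 1.2675 + 0.0503369 = 1.31784 m along the plane.

y_p = 1.32 m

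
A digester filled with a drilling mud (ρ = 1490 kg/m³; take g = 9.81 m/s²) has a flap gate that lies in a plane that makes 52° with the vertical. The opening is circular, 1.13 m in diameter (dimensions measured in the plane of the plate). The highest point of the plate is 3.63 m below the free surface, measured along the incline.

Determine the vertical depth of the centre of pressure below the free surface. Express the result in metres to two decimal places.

h_p = 2.59 m

γ = ρg = 1490 × 9.81 / 1000 = 14.6169 kN/m³.
The plate makes 52° with the vertical, i.e. θ = 90° − 52° = 38° to the horizontal. Measuring y along the incline from the free-surface line, vertical depth h = y·sinθ with sinθ = 0.615661.
The centroid is at the centre, 0.565 m below the top of the plate, so y_c = 3.63 + 0.565 = 4.195 m and h_c = 4.195 × 0.615661 = 2.5827 m.
A = π(0.565)² = 1.00287 m².
Resultant F = γ·h_c·A = 14.6169 × 2.5827 × 1.00287 = 37.8594 kN.
I_c = πr⁴/4 = π × 0.565⁴/4 = 0.0800357 m⁴.
Centre of pressure: y_p = y_c + I_c/(y_c·A) = 4.195 + 0.0800357/(4.195 × 1.00287) = 4.195 + 0.0190242 = 4.21402 m along the plane.
Vertically, h_p = y_p·sinθ = 4.21402 × 0.615661 = 2.59441 m.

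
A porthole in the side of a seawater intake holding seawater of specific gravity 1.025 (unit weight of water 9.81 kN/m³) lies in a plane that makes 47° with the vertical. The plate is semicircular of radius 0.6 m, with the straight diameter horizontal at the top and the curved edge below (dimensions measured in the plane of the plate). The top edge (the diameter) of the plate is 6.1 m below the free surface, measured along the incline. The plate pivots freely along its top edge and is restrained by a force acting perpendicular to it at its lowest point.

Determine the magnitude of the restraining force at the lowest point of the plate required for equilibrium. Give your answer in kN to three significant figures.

P ≈ 10.6 kN

γ = 1.025 × 9.81 = 10.05525 kN/m³.
The plate makes 47° with the vertical, i.e. θ = 90° − 47° = 43° to the horizontal. Measuring y along the incline from the free-surface line, vertical depth h = y·sinθ with sinθ = 0.681998.
The centroid of a semicircle lies 4r/(3π) = 0.254648 m from the diameter, here below the top edge, so y_c = 6.1 + 0.254648 = 6.35465 m and h_c = 6.35465 × 0.681998 = 4.33386 m.
A = πr²/2 = π × 0.6²/2 = 0.565487 m².
Resultant F = γ·h_c·A = 10.05525 × 4.33386 × 0.565487 = 24.6428 kN.
I_c = (π/8 − 8/(9π))·r⁴ = 0.109757 × 0.6⁴ = 0.0142245 m⁴.
Centre of pressure: y_p = y_c + I_c/(y_c·A) = 6.35465 + 0.0142245/(6.35465 × 0.565487) = 6.35465 + 0.00395843 = 6.35861 m along the plane.
The resultant acts 0.254648 + 0.00395843 = 0.258606 m (along the plate) below the hinge at the top edge, so the moment about the hinge is M = F × 0.258606 = 24.6428 × 0.258606 = 6.37278 kN·m.
A normal force at the bottom, 0.6 m from the hinge, must supply this moment: P = 6.37278/0.6 = 10.6213 kN.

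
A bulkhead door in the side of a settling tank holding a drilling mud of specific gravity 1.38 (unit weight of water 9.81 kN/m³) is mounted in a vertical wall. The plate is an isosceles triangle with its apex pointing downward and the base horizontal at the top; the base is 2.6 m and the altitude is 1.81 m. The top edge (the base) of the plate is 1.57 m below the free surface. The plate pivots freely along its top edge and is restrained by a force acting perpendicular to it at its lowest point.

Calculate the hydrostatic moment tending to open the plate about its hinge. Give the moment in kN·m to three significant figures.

M ≈ 47.6 kN·m

γ = 1.38 × 9.81 = 13.5378 kN/m³.
With the apex down, the centroid sits h/3 = 1.81/3 = 0.603333 m below the base (the top edge), so the centroid depth is h_c = 1.57 + 0.603333 = 2.17333 m.
A = ½ × 2.6 × 1.81 = 2.353 m².
Resultant F = γ·h_c·A = 13.5378 × 2.17333 × 2.353 = 69.2302 kN.
I_c = b·h³/36 = 2.6 × 1.81³/36 = 0.428259 m⁴.
Centre of pressure: y_p = y_c + I_c/(y_c·A) = 2.17333 + 0.428259/(2.17333 × 2.353) = 2.17333 + 0.083745 = 2.25707 m along the plane.
The resultant acts 0.603333 + 0.083745 = 0.687078 m (along the plate) below the hinge at the top edge, so the moment about the hinge is M = F × 0.687078 = 69.2302 × 0.687078 = 47.5665 kN·m.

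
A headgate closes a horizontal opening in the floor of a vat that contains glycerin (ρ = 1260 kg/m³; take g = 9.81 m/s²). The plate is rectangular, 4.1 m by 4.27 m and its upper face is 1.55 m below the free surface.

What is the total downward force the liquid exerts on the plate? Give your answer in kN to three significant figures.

γ = ρg = 1260 × 9.81 / 1000 = 12.3606 kN/m³.
The plate is horizontal, so pressure is uniform at p = γ·h = 12.3606 × 1.55 = 19.1589 kN/m².
A = 4.1 × 4.27 = 17.507 m².
F = p·A = 19.1589 × 17.507 = 335.415 kN.

F ≈ 335 kN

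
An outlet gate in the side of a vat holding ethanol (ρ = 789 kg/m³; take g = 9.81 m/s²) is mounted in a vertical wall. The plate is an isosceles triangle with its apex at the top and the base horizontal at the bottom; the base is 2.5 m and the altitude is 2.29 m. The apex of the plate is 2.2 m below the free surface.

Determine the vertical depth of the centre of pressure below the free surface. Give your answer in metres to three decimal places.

h_p = 3.805 m

γ = ρg = 789 × 9.81 / 1000 = 7.74009 kN/m³.
With the apex up, the centroid sits 2h/3 = 2 × 2.29/3 = 1.52667 m below the apex, so the centroid depth is h_c = 2.2 + 1.52667 = 3.72667 m.
A = ½ × 2.5 × 2.29 = 2.8625 m².
Resultant F = γ·h_c·A = 7.74009 × 3.72667 × 2.8625 = 82.5681 kN.
I_c = b·h³/36 = 2.5 × 2.29³/36 = 0.833958 m⁴.
Centre of pressure: y_p = y_c + I_c/(y_c·A) = 3.72667 + 0.833958/(3.72667 × 2.8625) = 3.72667 + 0.0781768 = 3.80485 m along the plane.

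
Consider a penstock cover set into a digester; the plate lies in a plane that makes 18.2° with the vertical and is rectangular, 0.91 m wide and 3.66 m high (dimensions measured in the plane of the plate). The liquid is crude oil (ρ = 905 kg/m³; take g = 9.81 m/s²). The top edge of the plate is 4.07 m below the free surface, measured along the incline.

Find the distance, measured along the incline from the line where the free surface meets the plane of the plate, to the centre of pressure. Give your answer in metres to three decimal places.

γ = ρg = 905 × 9.81 / 1000 = 8.87805 kN/m³.
The plate makes 18.2° with the vertical, i.e. θ = 90° − 18.2° = 71.8° to the horizontal. Measuring y along the incline from the free-surface line, vertical depth h = y·sinθ with sinθ = 0.949972.
The centroid lies 3.66/2 = 1.83 m below the top edge, so y_c = 4.07 + 1.83 = 5.9 m and h_c = 5.9 × 0.949972 = 5.60483 m.
A = 0.91 × 3.66 = 3.3306 m².
Resultant F = γ·h_c·A = 8.87805 × 5.60483 × 3.3306 = 165.731 kN.
I_c = b·h³/12 = 0.91 × 3.66³/12 = 3.71795 m⁴.
Centre of pressure: y_p = y_c + I_c/(y_c·A) = 5.9 + 3.71795/(5.9 × 3.3306) = 5.9 + 0.189203 = 6.0892 m along the plane.

y_p = 6.089 m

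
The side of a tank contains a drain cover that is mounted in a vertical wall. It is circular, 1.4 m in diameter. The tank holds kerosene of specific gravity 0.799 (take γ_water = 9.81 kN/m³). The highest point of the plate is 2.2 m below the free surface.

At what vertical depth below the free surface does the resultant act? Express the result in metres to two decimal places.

h_p = 2.94 m

γ = 0.799 × 9.81 = 7.83819 kN/m³.
The centroid is at the centre, 0.7 m below the top of the plate, so the centroid depth is h_c = 2.2 + 0.7 = 2.9 m.
A = π(0.7)² = 1.53938 m².
Resultant F = γ·h_c·A = 7.83819 × 2.9 × 1.53938 = 34.9913 kN.
I_c = πr⁴/4 = π × 0.7⁴/4 = 0.188574 m⁴.
Centre of pressure: y_p = y_c + I_c/(y_c·A) = 2.9 + 0.188574/(2.9 × 1.53938) = 2.9 + 0.0422414 = 2.94224 m along the plane.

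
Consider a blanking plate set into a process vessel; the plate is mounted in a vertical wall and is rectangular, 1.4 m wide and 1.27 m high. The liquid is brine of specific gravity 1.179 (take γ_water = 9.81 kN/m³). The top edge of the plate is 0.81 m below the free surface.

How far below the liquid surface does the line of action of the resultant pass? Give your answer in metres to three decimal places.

h_p = 1.538 m

γ = 1.179 × 9.81 = 11.56599 kN/m³.
The centroid lies 1.27/2 = 0.635 m below the top edge, so the centroid depth is h_c = 0.81 + 0.635 = 1.445 m.
A = 1.4 × 1.27 = 1.778 m².
Resultant F = γ·h_c·A = 11.56599 × 1.445 × 1.778 = 29.7155 kN.
I_c = b·h³/12 = 1.4 × 1.27³/12 = 0.238978 m⁴.
Centre of pressure: y_p = y_c + I_c/(y_c·A) = 1.445 + 0.238978/(1.445 × 1.778) = 1.445 + 0.0930161 = 1.53802 m along the plane.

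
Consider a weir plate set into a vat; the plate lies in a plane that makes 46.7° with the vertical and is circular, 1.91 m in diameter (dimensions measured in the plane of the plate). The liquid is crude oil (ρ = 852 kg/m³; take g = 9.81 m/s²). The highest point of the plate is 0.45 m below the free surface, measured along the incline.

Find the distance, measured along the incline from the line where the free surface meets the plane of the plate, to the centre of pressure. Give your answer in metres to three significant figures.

γ = ρg = 852 × 9.81 / 1000 = 8.35812 kN/m³.
The plate makes 46.7° with the vertical, i.e. θ = 90° − 46.7° = 43.3° to the horizontal. Measuring y along the incline from the free-surface line, vertical depth h = y·sinθ with sinθ = 0.685818.
The centroid is at the centre, 0.955 m below the top of the plate, so y_c = 0.45 + 0.955 = 1.405 m and h_c = 1.405 × 0.685818 = 0.963574 m.
A = π(0.955)² = 2.86521 m².
Resultant F = γ·h_c·A = 8.35812 × 0.963574 × 2.86521 = 23.0754 kN.
I_c = πr⁴/4 = π × 0.955⁴/4 = 0.653286 m⁴.
Centre of pressure: y_p = y_c + I_c/(y_c·A) = 1.405 + 0.653286/(1.405 × 2.86521) = 1.405 + 0.162282 = 1.56728 m along the plane.

y_p = 1.57 m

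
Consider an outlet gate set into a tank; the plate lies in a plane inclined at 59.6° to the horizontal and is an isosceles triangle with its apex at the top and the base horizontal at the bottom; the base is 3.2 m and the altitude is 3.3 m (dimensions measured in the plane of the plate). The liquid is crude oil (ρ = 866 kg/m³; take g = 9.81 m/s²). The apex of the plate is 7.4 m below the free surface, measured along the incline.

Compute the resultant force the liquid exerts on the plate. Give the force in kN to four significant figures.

F ≈ 371.4 kN

γ = ρg = 866 × 9.81 / 1000 = 8.49546 kN/m³.
Let θ = 59.6° be the plate's angle to the horizontal; measure y along the incline from where the plane meets the free surface. Vertical depth h = y·sinθ with sinθ = 0.862514.
With the apex up, the centroid sits 2h/3 = 2 × 3.3/3 = 2.2 m below the apex, so y_c = 7.4 + 2.2 = 9.6 m and h_c = 9.6 × 0.862514 = 8.28013 m.
A = ½ × 3.2 × 3.3 = 5.28 m².
Resultant F = γ·h_c·A = 8.49546 × 8.28013 × 5.28 = 371.414 kN.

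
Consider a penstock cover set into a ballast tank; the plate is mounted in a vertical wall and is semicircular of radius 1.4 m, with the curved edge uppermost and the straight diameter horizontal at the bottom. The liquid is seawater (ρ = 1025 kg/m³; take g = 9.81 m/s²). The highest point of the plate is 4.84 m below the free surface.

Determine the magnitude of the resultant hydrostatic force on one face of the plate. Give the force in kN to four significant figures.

F ≈ 174.8 kN

γ = ρg = 1025 × 9.81 / 1000 = 10.05525 kN/m³.
The centroid lies 4r/(3π) = 0.594178 m above the diameter, so r − 4r/(3π) = 1.4 − 0.594178 = 0.805822 m below the topmost point, so the centroid depth is h_c = 4.84 + 0.805822 = 5.64582 m.
A = πr²/2 = π × 1.4²/2 = 3.07876 m².
Resultant F = γ·h_c·A = 10.05525 × 5.64582 × 3.07876 = 174.782 kN.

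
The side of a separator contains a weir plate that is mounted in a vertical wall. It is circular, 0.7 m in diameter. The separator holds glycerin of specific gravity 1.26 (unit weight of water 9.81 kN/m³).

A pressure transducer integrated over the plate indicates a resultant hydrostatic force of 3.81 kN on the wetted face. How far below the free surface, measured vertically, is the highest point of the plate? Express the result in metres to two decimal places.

γ = 1.26 × 9.81 = 12.3606 kN/m³.
A = π(0.35)² = 0.384845 m².
From F = γ·h_c·A, the centroid depth is h_c = 3.81/(12.3606 × 0.384845) = 0.800939 m.
The centroid is at the centre, 0.35 m below the top of the plate, so the highest point sits at h_top = 0.800939 − 0.35 = 0.450939 m below the surface.

d_top ≈ 0.45 m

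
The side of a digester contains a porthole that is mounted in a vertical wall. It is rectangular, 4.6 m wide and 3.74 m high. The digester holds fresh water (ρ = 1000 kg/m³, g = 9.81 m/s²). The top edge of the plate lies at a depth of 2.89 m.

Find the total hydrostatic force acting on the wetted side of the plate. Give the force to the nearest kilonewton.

F ≈ 803 kN

γ = ρg = 1000 × 9.81 = 9810 N/m³ = 9.81 kN/m³.
The centroid lies 3.74/2 = 1.87 m below the top edge, so the centroid depth is h_c = 2.89 + 1.87 = 4.76 m.
A = 4.6 × 3.74 = 17.204 m².
Resultant F = γ·h_c·A = 9.81 × 4.76 × 17.204 = 803.351 kN.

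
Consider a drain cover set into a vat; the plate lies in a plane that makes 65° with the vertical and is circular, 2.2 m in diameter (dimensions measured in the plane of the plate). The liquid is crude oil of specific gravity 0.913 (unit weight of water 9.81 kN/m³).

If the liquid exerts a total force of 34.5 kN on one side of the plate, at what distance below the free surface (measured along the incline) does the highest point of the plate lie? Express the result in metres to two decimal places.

γ = 0.913 × 9.81 = 8.95653 kN/m³.
A = π(1.1)² = 3.80133 m².
From F = γ·h_c·A, the centroid depth is h_c = 34.5/(8.95653 × 3.80133) = 1.01331 m.
The plate makes 65° with the vertical, i.e. θ = 90° − 65° = 25° to the horizontal. Measuring y along the incline from the free-surface line, vertical depth h = y·sinθ with sinθ = 0.422618.
Along the incline, y_c = h_c/sinθ = 1.01331/0.422618 = 2.3977 m.
The centroid is at the centre, 1.1 m below the top of the plate, so the highest point sits at y_top = 2.3977 − 1.1 = 1.2977 m along the incline.

y_top ≈ 1.30 m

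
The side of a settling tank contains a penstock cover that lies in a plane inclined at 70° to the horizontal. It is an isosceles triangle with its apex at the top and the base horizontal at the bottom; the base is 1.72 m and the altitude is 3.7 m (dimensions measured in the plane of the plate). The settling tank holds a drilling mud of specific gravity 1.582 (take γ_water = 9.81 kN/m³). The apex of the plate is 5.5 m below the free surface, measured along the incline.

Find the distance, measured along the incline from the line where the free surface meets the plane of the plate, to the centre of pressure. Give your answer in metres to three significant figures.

γ = 1.582 × 9.81 = 15.51942 kN/m³.
Let θ = 70° be the plate's angle to the horizontal; measure y along the incline from where the plane meets the free surface. Vertical depth h = y·sinθ with sinθ = 0.939693.
With the apex up, the centroid sits 2h/3 = 2 × 3.7/3 = 2.46667 m below the apex, so y_c = 5.5 + 2.46667 = 7.96667 m and h_c = 7.96667 × 0.939693 = 7.48622 m.
A = ½ × 1.72 × 3.7 = 3.182 m².
Resultant F = γ·h_c·A = 15.51942 × 7.48622 × 3.182 = 369.69 kN.
I_c = b·h³/36 = 1.72 × 3.7³/36 = 2.42009 m⁴.
Centre of pressure: y_p = y_c + I_c/(y_c·A) = 7.96667 + 2.42009/(7.96667 × 3.182) = 7.96667 + 0.0954673 = 8.06214 m along the plane.

y_p = 8.06 m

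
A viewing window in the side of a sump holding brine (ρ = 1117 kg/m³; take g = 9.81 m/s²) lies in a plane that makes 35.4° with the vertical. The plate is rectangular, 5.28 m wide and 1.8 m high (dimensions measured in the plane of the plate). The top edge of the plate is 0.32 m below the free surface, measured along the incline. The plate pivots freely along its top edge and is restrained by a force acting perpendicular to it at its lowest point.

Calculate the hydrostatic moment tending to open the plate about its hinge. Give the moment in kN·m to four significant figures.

γ = ρg = 1117 × 9.81 / 1000 = 10.95777 kN/m³.
The plate makes 35.4° with the vertical, i.e. θ = 90° − 35.4° = 54.6° to the horizontal. Measuring y along the incline from the free-surface line, vertical depth h = y·sinθ with sinθ = 0.815128.
The centroid lies 1.8/2 = 0.9 m below the top edge, so y_c = 0.32 + 0.9 = 1.22 m and h_c = 1.22 × 0.815128 = 0.994456 m.
A = 5.28 × 1.8 = 9.504 m².
Resultant F = γ·h_c·A = 10.95777 × 0.994456 × 9.504 = 103.565 kN.
I_c = b·h³/12 = 5.28 × 1.8³/12 = 2.56608 m⁴.
Centre of pressure: y_p = y_c + I_c/(y_c·A) = 1.22 + 2.56608/(1.22 × 9.504) = 1.22 + 0.221311 = 1.44131 m along the plane.
The resultant acts 0.9 + 0.221311 = 1.12131 m (along the plate) below the hinge at the top edge, so the moment about the hinge is M = F × 1.12131 = 103.565 × 1.12131 = 116.128 kN·m.

M ≈ 116.1 kN·m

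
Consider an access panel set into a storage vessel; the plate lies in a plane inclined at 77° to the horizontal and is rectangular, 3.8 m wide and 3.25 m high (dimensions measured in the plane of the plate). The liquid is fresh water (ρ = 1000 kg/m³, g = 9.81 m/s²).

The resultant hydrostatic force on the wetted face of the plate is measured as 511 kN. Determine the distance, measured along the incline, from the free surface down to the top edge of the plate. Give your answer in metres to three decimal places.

γ = ρg = 1000 × 9.81 = 9810 N/m³ = 9.81 kN/m³.
A = 3.8 × 3.25 = 12.35 m².
From F = γ·h_c·A, the centroid depth is h_c = 511/(9.81 × 12.35) = 4.21779 m.
Let θ = 77° be the plate's angle to the horizontal; measure y along the incline from where the plane meets the free surface. Vertical depth h = y·sinθ with sinθ = 0.974370.
Along the incline, y_c = h_c/sinθ = 4.21779/0.974370 = 4.32874 m.
The centroid lies 3.25/2 = 1.625 m below the top edge, so the top edge sits at y_top = 4.32874 − 1.625 = 2.70374 m along the incline.

y_top ≈ 2.704 m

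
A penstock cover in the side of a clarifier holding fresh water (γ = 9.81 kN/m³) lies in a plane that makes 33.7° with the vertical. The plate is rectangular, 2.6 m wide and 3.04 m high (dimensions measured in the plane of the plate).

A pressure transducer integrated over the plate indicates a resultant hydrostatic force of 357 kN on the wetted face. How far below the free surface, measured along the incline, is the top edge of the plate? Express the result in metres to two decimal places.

y_top ≈ 4.01 m

γ = 9.81 kN/m³.
A = 2.6 × 3.04 = 7.904 m².
From F = γ·h_c·A, the centroid depth is h_c = 357/(9.81 × 7.904) = 4.60418 m.
The plate makes 33.7° with the vertical, i.e. θ = 90° − 33.7° = 56.3° to the horizontal. Measuring y along the incline from the free-surface line, vertical depth h = y·sinθ with sinθ = 0.831954.
Along the incline, y_c = h_c/sinθ = 4.60418/0.831954 = 5.53418 m.
The centroid lies 3.04/2 = 1.52 m below the top edge, so the top edge sits at y_top = 5.53418 − 1.52 = 4.01418 m along the incline.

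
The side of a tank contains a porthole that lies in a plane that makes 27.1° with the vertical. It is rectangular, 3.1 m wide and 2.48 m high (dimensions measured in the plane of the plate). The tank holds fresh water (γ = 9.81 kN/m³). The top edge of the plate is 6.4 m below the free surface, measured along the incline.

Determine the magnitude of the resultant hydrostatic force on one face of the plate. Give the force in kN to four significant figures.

F ≈ 512.9 kN

γ = 9.81 kN/m³.
The plate makes 27.1° with the vertical, i.e. θ = 90° − 27.1° = 62.9° to the horizontal. Measuring y along the incline from the free-surface line, vertical depth h = y·sinθ with sinθ = 0.890213.
The centroid lies 2.48/2 = 1.24 m below the top edge, so y_c = 6.4 + 1.24 = 7.64 m and h_c = 7.64 × 0.890213 = 6.80123 m.
A = 3.1 × 2.48 = 7.688 m².
Resultant F = γ·h_c·A = 9.81 × 6.80123 × 7.688 = 512.944 kN.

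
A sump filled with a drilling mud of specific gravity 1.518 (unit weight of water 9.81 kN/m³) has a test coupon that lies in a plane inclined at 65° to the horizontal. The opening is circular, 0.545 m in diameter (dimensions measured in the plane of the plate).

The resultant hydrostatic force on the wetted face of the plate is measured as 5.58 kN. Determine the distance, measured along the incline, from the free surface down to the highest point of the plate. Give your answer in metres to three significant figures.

y_top ≈ 1.50 m

γ = 1.518 × 9.81 = 14.89158 kN/m³.
A = π(0.2725)² = 0.233283 m².
From F = γ·h_c·A, the centroid depth is h_c = 5.58/(14.89158 × 0.233283) = 1.60624 m.
Let θ = 65° be the plate's angle to the horizontal; measure y along the incline from where the plane meets the free surface. Vertical depth h = y·sinθ with sinθ = 0.906308.
Along the incline, y_c = h_c/sinθ = 1.60624/0.906308 = 1.77229 m.
The centroid is at the centre, 0.2725 m below the top of the plate, so the highest point sits at y_top = 1.77229 − 0.2725 = 1.49979 m along the incline.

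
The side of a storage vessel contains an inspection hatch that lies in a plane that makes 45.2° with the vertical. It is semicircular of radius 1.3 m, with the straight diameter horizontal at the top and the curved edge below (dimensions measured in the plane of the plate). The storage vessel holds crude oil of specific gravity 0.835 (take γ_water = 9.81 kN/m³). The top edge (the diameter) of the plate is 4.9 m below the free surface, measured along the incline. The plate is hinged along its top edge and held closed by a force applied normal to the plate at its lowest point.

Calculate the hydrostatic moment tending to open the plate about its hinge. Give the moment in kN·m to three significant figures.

γ = 0.835 × 9.81 = 8.19135 kN/m³.
The plate makes 45.2° with the vertical, i.e. θ = 90° − 45.2° = 44.8° to the horizontal. Measuring y along the incline from the free-surface line, vertical depth h = y·sinθ with sinθ = 0.704634.
The centroid of a semicircle lies 4r/(3π) = 0.551737 m from the diameter, here below the top edge, so y_c = 4.9 + 0.551737 = 5.45174 m and h_c = 5.45174 × 0.704634 = 3.84148 m.
A = πr²/2 = π × 1.3²/2 = 2.65465 m².
Resultant F = γ·h_c·A = 8.19135 × 3.84148 × 2.65465 = 83.5336 kN.
I_c = (π/8 − 8/(9π))·r⁴ = 0.109757 × 1.3⁴ = 0.313477 m⁴.
Centre of pressure: y_p = y_c + I_c/(y_c·A) = 5.45174 + 0.313477/(5.45174 × 2.65465) = 5.45174 + 0.0216602 = 5.4734 m along the plane.
The resultant acts 0.551737 + 0.0216602 = 0.573397 m (along the plate) below the hinge at the top edge, so the moment about the hinge is M = F × 0.573397 = 83.5336 × 0.573397 = 47.8979 kN·m.

M ≈ 47.9 kN·m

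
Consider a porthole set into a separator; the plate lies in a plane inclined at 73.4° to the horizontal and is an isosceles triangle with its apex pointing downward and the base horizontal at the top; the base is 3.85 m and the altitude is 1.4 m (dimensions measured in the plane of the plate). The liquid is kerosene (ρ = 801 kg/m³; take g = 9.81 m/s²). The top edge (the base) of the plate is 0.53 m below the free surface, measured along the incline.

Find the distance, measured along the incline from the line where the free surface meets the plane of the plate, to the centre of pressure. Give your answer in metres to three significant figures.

γ = ρg = 801 × 9.81 / 1000 = 7.85781 kN/m³.
Let θ = 73.4° be the plate's angle to the horizontal; measure y along the incline from where the plane meets the free surface. Vertical depth h = y·sinθ with sinθ = 0.958323.
With the apex down, the centroid sits h/3 = 1.4/3 = 0.466667 m below the base (the top edge), so y_c = 0.53 + 0.466667 = 0.996667 m and h_c = 0.996667 × 0.958323 = 0.955129 m.
A = ½ × 3.85 × 1.4 = 2.695 m².
Resultant F = γ·h_c·A = 7.85781 × 0.955129 × 2.695 = 20.2266 kN.
I_c = b·h³/36 = 3.85 × 1.4³/36 = 0.293456 m⁴.
Centre of pressure: y_p = y_c + I_c/(y_c·A) = 0.996667 + 0.293456/(0.996667 × 2.695) = 0.996667 + 0.109253 = 1.10592 m along the plane.

y_p = 1.11 m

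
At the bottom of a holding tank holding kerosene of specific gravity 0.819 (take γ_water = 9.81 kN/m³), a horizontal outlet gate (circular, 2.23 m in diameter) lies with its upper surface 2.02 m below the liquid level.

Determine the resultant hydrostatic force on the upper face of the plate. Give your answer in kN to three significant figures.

γ = 0.819 × 9.81 = 8.03439 kN/m³.
The plate is horizontal, so pressure is uniform at p = γ·h = 8.03439 × 2.02 = 16.2295 kN/m².
A = π(1.115)² = 3.90571 m².
F = p·A = 16.2295 × 3.90571 = 63.3877 kN.

F ≈ 63.4 kN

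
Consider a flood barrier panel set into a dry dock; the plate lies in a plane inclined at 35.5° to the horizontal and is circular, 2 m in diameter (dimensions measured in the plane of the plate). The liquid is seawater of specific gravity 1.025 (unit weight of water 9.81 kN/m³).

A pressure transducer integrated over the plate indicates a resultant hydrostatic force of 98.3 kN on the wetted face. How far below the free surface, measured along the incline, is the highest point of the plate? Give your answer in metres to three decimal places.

γ = 1.025 × 9.81 = 10.05525 kN/m³.
A = π(1)² = 3.14159 m².
From F = γ·h_c·A, the centroid depth is h_c = 98.3/(10.05525 × 3.14159) = 3.1118 m.
Let θ = 35.5° be the plate's angle to the horizontal; measure y along the incline from where the plane meets the free surface. Vertical depth h = y·sinθ with sinθ = 0.580703.
Along the incline, y_c = h_c/sinθ = 3.1118/0.580703 = 5.35868 m.
The centroid is at the centre, 1 m below the top of the plate, so the highest point sits at y_top = 5.35868 − 1 = 4.35868 m along the incline.

y_top ≈ 4.359 m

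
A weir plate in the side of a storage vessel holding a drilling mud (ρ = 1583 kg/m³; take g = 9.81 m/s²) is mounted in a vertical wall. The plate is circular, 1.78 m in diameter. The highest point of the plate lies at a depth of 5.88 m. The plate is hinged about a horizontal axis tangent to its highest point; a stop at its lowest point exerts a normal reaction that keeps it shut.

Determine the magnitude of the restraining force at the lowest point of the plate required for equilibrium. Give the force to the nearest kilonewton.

P ≈ 135 kN

γ = ρg = 1583 × 9.81 / 1000 = 15.52923 kN/m³.
The centroid is at the centre, 0.89 m below the top of the plate, so the centroid depth is h_c = 5.88 + 0.89 = 6.77 m.
A = π(0.89)² = 2.48846 m².
Resultant F = γ·h_c·A = 15.52923 × 6.77 × 2.48846 = 261.619 kN.
I_c = πr⁴/4 = π × 0.89⁴/4 = 0.492776 m⁴.
Centre of pressure: y_p = y_c + I_c/(y_c·A) = 6.77 + 0.492776/(6.77 × 2.48846) = 6.77 + 0.0292503 = 6.79925 m along the plane.
The resultant acts 0.89 + 0.0292503 = 0.91925 m (along the plate) below the hinge at the top edge, so the moment about the hinge is M = F × 0.91925 = 261.619 × 0.91925 = 240.493 kN·m.
A normal force at the bottom, 1.78 m from the hinge, must supply this moment: P = 240.493/1.78 = 135.108 kN.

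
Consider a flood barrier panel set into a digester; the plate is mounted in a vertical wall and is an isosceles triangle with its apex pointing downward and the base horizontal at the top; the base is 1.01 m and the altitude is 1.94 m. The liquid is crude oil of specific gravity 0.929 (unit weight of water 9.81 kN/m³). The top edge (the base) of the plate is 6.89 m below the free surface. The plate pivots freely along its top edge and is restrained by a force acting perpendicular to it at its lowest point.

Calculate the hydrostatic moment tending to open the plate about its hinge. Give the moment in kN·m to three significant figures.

M ≈ 45.4 kN·m

γ = 0.929 × 9.81 = 9.11349 kN/m³.
With the apex down, the centroid sits h/3 = 1.94/3 = 0.646667 m below the base (the top edge), so the centroid depth is h_c = 6.89 + 0.646667 = 7.53667 m.
A = ½ × 1.01 × 1.94 = 0.9797 m².
Resultant F = γ·h_c·A = 9.11349 × 7.53667 × 0.9797 = 67.2911 kN.
I_c = b·h³/36 = 1.01 × 1.94³/36 = 0.204844 m⁴.
Centre of pressure: y_p = y_c + I_c/(y_c·A) = 7.53667 + 0.204844/(7.53667 × 0.9797) = 7.53667 + 0.0277428 = 7.56441 m along the plane.
The resultant acts 0.646667 + 0.0277428 = 0.67441 m (along the plate) below the hinge at the top edge, so the moment about the hinge is M = F × 0.67441 = 67.2911 × 0.67441 = 45.3818 kN·m.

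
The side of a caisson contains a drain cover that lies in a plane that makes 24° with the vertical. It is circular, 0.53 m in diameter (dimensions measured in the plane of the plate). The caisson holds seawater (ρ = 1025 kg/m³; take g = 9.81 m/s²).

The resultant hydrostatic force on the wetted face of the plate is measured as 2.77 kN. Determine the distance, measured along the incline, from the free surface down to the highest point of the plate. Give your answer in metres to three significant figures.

y_top ≈ 1.10 m

γ = ρg = 1025 × 9.81 / 1000 = 10.05525 kN/m³.
A = π(0.265)² = 0.220618 m².
From F = γ·h_c·A, the centroid depth is h_c = 2.77/(10.05525 × 0.220618) = 1.24867 m.
The plate makes 24° with the vertical, i.e. θ = 90° − 24° = 66° to the horizontal. Measuring y along the incline from the free-surface line, vertical depth h = y·sinθ with sinθ = 0.913545.
Along the incline, y_c = h_c/sinθ = 1.24867/0.913545 = 1.36684 m.
The centroid is at the centre, 0.265 m below the top of the plate, so the highest point sits at y_top = 1.36684 − 0.265 = 1.10184 m along the incline.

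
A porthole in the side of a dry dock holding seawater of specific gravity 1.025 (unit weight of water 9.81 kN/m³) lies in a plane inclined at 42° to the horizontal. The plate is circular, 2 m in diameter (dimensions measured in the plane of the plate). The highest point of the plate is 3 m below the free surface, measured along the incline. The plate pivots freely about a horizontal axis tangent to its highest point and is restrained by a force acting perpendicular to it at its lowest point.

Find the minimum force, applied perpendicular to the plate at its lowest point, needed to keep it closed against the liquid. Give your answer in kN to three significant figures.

P ≈ 44.9 kN

γ = 1.025 × 9.81 = 10.05525 kN/m³.
Let θ = 42° be the plate's angle to the horizontal; measure y along the incline from where the plane meets the free surface. Vertical depth h = y·sinθ with sinθ = 0.669131.
The centroid is at the centre, 1 m below the top of the plate, so y_c = 3 + 1 = 4 m and h_c = 4 × 0.669131 = 2.67652 m.
A = π(1)² = 3.14159 m².
Resultant F = γ·h_c·A = 10.05525 × 2.67652 × 3.14159 = 84.5499 kN.
I_c = πr⁴/4 = π × 1⁴/4 = 0.785398 m⁴.
Centre of pressure: y_p = y_c + I_c/(y_c·A) = 4 + 0.785398/(4 × 3.14159) = 4 + 0.0625 = 4.0625 m along the plane.
The resultant acts 1 + 0.0625 = 1.0625 m (along the plate) below the hinge at the top edge, so the moment about the hinge is M = F × 1.0625 = 84.5499 × 1.0625 = 89.8343 kN·m.
A normal force at the bottom, 2 m from the hinge, must supply this moment: P = 89.8343/2 = 44.9171 kN.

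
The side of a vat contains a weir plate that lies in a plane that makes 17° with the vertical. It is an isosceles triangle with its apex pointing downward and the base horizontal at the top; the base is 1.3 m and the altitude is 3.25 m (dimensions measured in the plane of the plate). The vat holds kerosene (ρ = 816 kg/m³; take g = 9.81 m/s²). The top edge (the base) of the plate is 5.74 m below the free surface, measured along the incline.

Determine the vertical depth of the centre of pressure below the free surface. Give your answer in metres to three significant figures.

h_p = 6.61 m

γ = ρg = 816 × 9.81 / 1000 = 8.00496 kN/m³.
The plate makes 17° with the vertical, i.e. θ = 90° − 17° = 73° to the horizontal. Measuring y along the incline from the free-surface line, vertical depth h = y·sinθ with sinθ = 0.956305.
With the apex down, the centroid sits h/3 = 3.25/3 = 1.08333 m below the base (the top edge), so y_c = 5.74 + 1.08333 = 6.82333 m and h_c = 6.82333 × 0.956305 = 6.52518 m.
A = ½ × 1.3 × 3.25 = 2.1125 m².
Resultant F = γ·h_c·A = 8.00496 × 6.52518 × 2.1125 = 110.344 kN.
I_c = b·h³/36 = 1.3 × 3.25³/36 = 1.23963 m⁴.
Centre of pressure: y_p = y_c + I_c/(y_c·A) = 6.82333 + 1.23963/(6.82333 × 2.1125) = 6.82333 + 0.0860001 = 6.90933 m along the plane.
Vertically, h_p = y_p·sinθ = 6.90933 × 0.956305 = 6.60743 m.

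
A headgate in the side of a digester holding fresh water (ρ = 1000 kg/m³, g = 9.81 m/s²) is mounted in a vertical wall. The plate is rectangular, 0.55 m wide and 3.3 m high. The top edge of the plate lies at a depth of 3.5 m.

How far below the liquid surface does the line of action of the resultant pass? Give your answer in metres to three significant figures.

γ = ρg = 1000 × 9.81 = 9810 N/m³ = 9.81 kN/m³.
The centroid lies 3.3/2 = 1.65 m below the top edge, so the centroid depth is h_c = 3.5 + 1.65 = 5.15 m.
A = 0.55 × 3.3 = 1.815 m².
Resultant F = γ·h_c·A = 9.81 × 5.15 × 1.815 = 91.6965 kN.
I_c = b·h³/12 = 0.55 × 3.3³/12 = 1.64711 m⁴.
Centre of pressure: y_p = y_c + I_c/(y_c·A) = 5.15 + 1.64711/(5.15 × 1.815) = 5.15 + 0.176213 = 5.32621 m along the plane.

h_p = 5.33 m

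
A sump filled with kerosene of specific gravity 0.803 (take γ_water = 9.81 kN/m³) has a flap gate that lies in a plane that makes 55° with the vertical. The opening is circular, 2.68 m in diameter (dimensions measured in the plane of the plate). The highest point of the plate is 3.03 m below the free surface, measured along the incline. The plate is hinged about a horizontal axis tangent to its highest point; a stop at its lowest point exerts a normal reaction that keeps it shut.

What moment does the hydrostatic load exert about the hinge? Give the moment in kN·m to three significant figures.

M ≈ 161 kN·m

γ = 0.803 × 9.81 = 7.87743 kN/m³.
The plate makes 55° with the vertical, i.e. θ = 90° − 55° = 35° to the horizontal. Measuring y along the incline from the free-surface line, vertical depth h = y·sinθ with sinθ = 0.573576.
The centroid is at the centre, 1.34 m below the top of the plate, so y_c = 3.03 + 1.34 = 4.37 m and h_c = 4.37 × 0.573576 = 2.50653 m.
A = π(1.34)² = 5.64104 m².
Resultant F = γ·h_c·A = 7.87743 × 2.50653 × 5.64104 = 111.382 kN.
I_c = πr⁴/4 = π × 1.34⁴/4 = 2.53226 m⁴.
Centre of pressure: y_p = y_c + I_c/(y_c·A) = 4.37 + 2.53226/(4.37 × 5.64104) = 4.37 + 0.102723 = 4.47272 m along the plane.
The resultant acts 1.34 + 0.102723 = 1.44272 m (along the plate) below the hinge at the top edge, so the moment about the hinge is M = F × 1.44272 = 111.382 × 1.44272 = 160.693 kN·m.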